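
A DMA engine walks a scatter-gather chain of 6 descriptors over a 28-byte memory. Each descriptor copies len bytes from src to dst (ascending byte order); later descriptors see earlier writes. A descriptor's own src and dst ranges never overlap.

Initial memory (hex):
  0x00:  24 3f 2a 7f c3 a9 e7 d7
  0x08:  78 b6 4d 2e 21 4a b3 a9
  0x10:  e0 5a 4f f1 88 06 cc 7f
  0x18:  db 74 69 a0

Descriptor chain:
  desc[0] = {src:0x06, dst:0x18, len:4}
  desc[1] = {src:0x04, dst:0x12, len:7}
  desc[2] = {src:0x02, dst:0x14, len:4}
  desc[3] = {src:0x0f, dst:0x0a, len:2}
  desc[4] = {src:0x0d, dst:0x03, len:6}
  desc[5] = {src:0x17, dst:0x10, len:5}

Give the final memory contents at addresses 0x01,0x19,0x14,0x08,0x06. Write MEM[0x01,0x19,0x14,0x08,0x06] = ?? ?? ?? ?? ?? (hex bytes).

MEM[0x01,0x19,0x14,0x08,0x06] = 3f d7 b6 c3 e0

#0 dst[0x18+4] := {0xe7,0xd7,0x78,0xb6}
#1 dst[0x12+7] := {0xc3,0xa9,0xe7,0xd7,0x78,0xb6,0x4d}
#2 dst[0x14+4] := {0x2a,0x7f,0xc3,0xa9}
#3 dst[0x0a+2] := {0xa9,0xe0}
#4 dst[0x03+6] := {0x4a,0xb3,0xa9,0xe0,0x5a,0xc3}
#5 dst[0x10+5] := {0xa9,0x4d,0xd7,0x78,0xb6}
query mem[0x01]=0x3f, mem[0x19]=0xd7, mem[0x14]=0xb6, mem[0x08]=0xc3, mem[0x06]=0xe0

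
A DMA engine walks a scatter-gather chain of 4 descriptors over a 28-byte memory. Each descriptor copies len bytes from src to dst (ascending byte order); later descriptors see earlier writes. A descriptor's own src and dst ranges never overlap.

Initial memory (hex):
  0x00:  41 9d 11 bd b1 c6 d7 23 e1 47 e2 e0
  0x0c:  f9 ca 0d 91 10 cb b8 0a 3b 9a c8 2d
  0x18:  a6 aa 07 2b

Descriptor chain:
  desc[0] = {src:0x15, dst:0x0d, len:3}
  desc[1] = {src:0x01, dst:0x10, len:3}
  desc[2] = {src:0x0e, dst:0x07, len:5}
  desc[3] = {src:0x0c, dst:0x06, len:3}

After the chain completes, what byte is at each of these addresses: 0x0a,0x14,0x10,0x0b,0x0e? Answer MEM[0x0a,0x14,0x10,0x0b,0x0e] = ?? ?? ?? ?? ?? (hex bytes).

MEM[0x0a,0x14,0x10,0x0b,0x0e] = 11 3b 9d bd c8

#0 dst[0x0d+3] := {0x9a,0xc8,0x2d}
#1 dst[0x10+3] := {0x9d,0x11,0xbd}
#2 dst[0x07+5] := {0xc8,0x2d,0x9d,0x11,0xbd}
#3 dst[0x06+3] := {0xf9,0x9a,0xc8}
query mem[0x0a]=0x11, mem[0x14]=0x3b, mem[0x10]=0x9d, mem[0x0b]=0xbd, mem[0x0e]=0xc8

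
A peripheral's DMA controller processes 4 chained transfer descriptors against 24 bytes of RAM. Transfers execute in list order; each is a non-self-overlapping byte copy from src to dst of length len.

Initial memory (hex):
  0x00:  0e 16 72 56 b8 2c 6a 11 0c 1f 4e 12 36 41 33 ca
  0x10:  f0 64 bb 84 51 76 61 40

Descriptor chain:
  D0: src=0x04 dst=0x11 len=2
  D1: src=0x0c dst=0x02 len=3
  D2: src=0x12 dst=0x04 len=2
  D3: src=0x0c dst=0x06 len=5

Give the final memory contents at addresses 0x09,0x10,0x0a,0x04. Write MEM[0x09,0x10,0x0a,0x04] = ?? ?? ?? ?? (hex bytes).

MEM[0x09,0x10,0x0a,0x04] = ca f0 f0 2c

  after D0: wrote 2B at 0x11 = b82c
  after D1: wrote 3B at 0x02 = 364133
  after D2: wrote 2B at 0x04 = 2c84
  after D3: wrote 5B at 0x06 = 364133caf0
query mem[0x09]=0xca, mem[0x10]=0xf0, mem[0x0a]=0xf0, mem[0x04]=0x2c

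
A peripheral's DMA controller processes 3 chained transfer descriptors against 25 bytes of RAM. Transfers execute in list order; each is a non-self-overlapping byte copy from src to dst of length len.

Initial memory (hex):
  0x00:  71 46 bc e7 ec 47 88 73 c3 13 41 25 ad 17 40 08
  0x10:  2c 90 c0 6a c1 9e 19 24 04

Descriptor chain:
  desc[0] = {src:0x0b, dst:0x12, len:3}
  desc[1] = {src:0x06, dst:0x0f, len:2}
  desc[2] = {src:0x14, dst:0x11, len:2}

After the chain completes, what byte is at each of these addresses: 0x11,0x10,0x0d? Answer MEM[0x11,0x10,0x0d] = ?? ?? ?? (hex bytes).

MEM[0x11,0x10,0x0d] = 17 73 17

D0: mem[0x12..0x14] <- [25 ad 17]
D1: mem[0x0f..0x10] <- [88 73]
D2: mem[0x11..0x12] <- [17 9e]
query mem[0x11]=0x17, mem[0x10]=0x73, mem[0x0d]=0x17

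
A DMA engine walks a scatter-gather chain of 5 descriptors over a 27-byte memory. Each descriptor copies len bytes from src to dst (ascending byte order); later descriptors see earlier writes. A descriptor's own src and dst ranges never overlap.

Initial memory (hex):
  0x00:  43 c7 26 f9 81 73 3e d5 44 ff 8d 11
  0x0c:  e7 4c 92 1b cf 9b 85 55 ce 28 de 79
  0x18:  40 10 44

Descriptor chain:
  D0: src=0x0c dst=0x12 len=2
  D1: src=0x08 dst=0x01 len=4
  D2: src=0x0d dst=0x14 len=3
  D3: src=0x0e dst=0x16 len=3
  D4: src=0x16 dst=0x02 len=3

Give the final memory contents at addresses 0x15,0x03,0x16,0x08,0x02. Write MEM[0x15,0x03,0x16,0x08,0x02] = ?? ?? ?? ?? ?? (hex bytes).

MEM[0x15,0x03,0x16,0x08,0x02] = 92 1b 92 44 92

#0 dst[0x12+2] := {0xe7,0x4c}
#1 dst[0x01+4] := {0x44,0xff,0x8d,0x11}
#2 dst[0x14+3] := {0x4c,0x92,0x1b}
#3 dst[0x16+3] := {0x92,0x1b,0xcf}
#4 dst[0x02+3] := {0x92,0x1b,0xcf}
query mem[0x15]=0x92, mem[0x03]=0x1b, mem[0x16]=0x92, mem[0x08]=0x44, mem[0x02]=0x92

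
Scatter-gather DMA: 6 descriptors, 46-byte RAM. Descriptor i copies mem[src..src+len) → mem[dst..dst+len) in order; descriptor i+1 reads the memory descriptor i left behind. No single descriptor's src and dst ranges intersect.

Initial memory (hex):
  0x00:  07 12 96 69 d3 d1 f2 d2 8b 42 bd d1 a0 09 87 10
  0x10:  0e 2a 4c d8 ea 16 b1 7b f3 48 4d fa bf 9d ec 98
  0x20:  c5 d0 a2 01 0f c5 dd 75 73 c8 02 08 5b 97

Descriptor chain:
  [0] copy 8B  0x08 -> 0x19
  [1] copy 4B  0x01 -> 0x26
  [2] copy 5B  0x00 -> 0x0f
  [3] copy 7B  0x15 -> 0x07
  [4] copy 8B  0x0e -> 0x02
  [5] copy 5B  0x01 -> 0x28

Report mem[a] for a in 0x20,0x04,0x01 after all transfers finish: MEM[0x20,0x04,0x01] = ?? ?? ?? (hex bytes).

MEM[0x20,0x04,0x01] = 10 12 12

D0: mem[0x19..0x20] <- [8b 42 bd d1 a0 09 87 10]
D1: mem[0x26..0x29] <- [12 96 69 d3]
D2: mem[0x0f..0x13] <- [07 12 96 69 d3]
D3: mem[0x07..0x0d] <- [16 b1 7b f3 8b 42 bd]
D4: mem[0x02..0x09] <- [87 07 12 96 69 d3 ea 16]
D5: mem[0x28..0x2c] <- [12 87 07 12 96]
query mem[0x20]=0x10, mem[0x04]=0x12, mem[0x01]=0x12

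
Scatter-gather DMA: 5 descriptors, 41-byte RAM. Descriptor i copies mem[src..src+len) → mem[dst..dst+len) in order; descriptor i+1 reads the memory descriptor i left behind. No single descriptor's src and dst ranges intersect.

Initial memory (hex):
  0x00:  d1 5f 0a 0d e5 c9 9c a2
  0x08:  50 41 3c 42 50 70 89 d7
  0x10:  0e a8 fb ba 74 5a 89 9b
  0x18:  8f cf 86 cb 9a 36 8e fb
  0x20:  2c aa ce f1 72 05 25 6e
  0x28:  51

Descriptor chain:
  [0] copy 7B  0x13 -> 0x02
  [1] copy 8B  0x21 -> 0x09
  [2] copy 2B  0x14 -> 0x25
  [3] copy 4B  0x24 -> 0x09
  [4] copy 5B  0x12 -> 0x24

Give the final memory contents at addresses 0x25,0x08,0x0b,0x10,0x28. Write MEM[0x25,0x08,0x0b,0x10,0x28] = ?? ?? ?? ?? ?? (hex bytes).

  after D0: wrote 7B at 0x02 = ba745a899b8fcf
  after D1: wrote 8B at 0x09 = aacef17205256e51
  after D2: wrote 2B at 0x25 = 745a
  after D3: wrote 4B at 0x09 = 72745a6e
  after D4: wrote 5B at 0x24 = fbba745a89
query mem[0x25]=0xba, mem[0x08]=0xcf, mem[0x0b]=0x5a, mem[0x10]=0x51, mem[0x28]=0x89

MEM[0x25,0x08,0x0b,0x10,0x28] = ba cf 5a 51 89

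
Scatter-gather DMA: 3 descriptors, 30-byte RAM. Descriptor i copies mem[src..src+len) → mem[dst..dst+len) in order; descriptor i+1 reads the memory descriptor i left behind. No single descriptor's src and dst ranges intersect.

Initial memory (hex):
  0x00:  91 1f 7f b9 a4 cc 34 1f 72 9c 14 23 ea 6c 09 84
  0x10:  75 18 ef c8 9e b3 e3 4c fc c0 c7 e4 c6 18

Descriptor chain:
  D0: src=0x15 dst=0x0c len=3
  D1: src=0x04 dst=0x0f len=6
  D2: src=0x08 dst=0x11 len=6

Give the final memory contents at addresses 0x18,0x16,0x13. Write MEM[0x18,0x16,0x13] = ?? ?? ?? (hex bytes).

#0 dst[0x0c+3] := {0xb3,0xe3,0x4c}
#1 dst[0x0f+6] := {0xa4,0xcc,0x34,0x1f,0x72,0x9c}
#2 dst[0x11+6] := {0x72,0x9c,0x14,0x23,0xb3,0xe3}
query mem[0x18]=0xfc, mem[0x16]=0xe3, mem[0x13]=0x14

MEM[0x18,0x16,0x13] = fc e3 14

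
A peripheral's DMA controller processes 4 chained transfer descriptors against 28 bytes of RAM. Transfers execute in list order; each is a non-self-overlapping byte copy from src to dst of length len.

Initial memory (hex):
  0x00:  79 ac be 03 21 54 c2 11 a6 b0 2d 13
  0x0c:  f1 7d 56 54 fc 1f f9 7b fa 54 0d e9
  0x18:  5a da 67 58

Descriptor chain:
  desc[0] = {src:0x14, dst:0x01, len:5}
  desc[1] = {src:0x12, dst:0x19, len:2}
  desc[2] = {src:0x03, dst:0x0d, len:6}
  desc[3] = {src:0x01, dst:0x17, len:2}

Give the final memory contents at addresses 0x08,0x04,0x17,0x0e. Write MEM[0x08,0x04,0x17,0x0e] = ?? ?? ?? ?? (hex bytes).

D0: mem[0x01..0x05] <- [fa 54 0d e9 5a]
D1: mem[0x19..0x1a] <- [f9 7b]
D2: mem[0x0d..0x12] <- [0d e9 5a c2 11 a6]
D3: mem[0x17..0x18] <- [fa 54]
query mem[0x08]=0xa6, mem[0x04]=0xe9, mem[0x17]=0xfa, mem[0x0e]=0xe9

MEM[0x08,0x04,0x17,0x0e] = a6 e9 fa e9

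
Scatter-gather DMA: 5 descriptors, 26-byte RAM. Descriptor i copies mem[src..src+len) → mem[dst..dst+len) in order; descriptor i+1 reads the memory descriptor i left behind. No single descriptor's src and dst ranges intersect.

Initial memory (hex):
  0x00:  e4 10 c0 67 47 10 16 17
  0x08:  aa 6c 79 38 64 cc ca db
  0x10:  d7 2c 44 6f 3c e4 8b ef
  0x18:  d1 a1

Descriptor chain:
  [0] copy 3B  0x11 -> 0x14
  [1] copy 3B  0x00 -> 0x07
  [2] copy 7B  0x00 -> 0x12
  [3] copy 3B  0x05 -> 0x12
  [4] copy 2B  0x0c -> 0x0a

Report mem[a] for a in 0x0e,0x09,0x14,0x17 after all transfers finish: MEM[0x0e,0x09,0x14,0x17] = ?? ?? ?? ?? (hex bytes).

MEM[0x0e,0x09,0x14,0x17] = ca c0 e4 10

D0: mem[0x14..0x16] <- [2c 44 6f]
D1: mem[0x07..0x09] <- [e4 10 c0]
D2: mem[0x12..0x18] <- [e4 10 c0 67 47 10 16]
D3: mem[0x12..0x14] <- [10 16 e4]
D4: mem[0x0a..0x0b] <- [64 cc]
query mem[0x0e]=0xca, mem[0x09]=0xc0, mem[0x14]=0xe4, mem[0x17]=0x10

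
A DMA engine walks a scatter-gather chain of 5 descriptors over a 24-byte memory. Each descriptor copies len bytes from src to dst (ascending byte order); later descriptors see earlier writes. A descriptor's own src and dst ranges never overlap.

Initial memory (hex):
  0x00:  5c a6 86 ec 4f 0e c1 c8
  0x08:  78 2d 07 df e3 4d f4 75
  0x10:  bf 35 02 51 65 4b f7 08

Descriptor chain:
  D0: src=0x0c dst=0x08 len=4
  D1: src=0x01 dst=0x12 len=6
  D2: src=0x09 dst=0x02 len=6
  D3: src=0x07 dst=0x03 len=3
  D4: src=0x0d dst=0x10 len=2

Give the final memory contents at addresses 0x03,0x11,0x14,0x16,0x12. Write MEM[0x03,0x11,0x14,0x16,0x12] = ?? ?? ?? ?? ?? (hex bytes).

#0 dst[0x08+4] := {0xe3,0x4d,0xf4,0x75}
#1 dst[0x12+6] := {0xa6,0x86,0xec,0x4f,0x0e,0xc1}
#2 dst[0x02+6] := {0x4d,0xf4,0x75,0xe3,0x4d,0xf4}
#3 dst[0x03+3] := {0xf4,0xe3,0x4d}
#4 dst[0x10+2] := {0x4d,0xf4}
query mem[0x03]=0xf4, mem[0x11]=0xf4, mem[0x14]=0xec, mem[0x16]=0x0e, mem[0x12]=0xa6

MEM[0x03,0x11,0x14,0x16,0x12] = f4 f4 ec 0e a6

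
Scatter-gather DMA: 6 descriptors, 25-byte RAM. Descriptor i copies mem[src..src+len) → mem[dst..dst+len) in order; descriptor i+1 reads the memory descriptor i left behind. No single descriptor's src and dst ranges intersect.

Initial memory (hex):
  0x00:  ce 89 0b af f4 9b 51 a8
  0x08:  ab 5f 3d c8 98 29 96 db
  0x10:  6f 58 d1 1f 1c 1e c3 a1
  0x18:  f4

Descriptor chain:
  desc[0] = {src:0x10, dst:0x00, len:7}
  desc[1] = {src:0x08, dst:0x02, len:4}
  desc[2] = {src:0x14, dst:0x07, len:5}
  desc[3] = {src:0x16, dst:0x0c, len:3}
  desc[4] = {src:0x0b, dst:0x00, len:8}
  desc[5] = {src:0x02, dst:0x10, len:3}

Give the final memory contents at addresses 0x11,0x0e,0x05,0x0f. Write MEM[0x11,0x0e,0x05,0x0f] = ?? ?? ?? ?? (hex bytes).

MEM[0x11,0x0e,0x05,0x0f] = f4 f4 6f db

D0: mem[0x00..0x06] <- [6f 58 d1 1f 1c 1e c3]
D1: mem[0x02..0x05] <- [ab 5f 3d c8]
D2: mem[0x07..0x0b] <- [1c 1e c3 a1 f4]
D3: mem[0x0c..0x0e] <- [c3 a1 f4]
D4: mem[0x00..0x07] <- [f4 c3 a1 f4 db 6f 58 d1]
D5: mem[0x10..0x12] <- [a1 f4 db]
query mem[0x11]=0xf4, mem[0x0e]=0xf4, mem[0x05]=0x6f, mem[0x0f]=0xdb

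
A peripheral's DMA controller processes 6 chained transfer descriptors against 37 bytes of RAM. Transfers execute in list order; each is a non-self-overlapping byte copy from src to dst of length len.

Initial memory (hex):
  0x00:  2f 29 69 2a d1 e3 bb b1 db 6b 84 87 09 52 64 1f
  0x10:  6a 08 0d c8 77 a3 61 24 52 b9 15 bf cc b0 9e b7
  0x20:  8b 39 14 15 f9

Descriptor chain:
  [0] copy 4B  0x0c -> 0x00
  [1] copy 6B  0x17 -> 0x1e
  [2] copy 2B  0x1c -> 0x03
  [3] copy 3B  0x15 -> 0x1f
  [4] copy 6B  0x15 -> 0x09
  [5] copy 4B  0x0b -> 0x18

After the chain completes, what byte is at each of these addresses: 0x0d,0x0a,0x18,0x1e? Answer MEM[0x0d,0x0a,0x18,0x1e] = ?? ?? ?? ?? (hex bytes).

MEM[0x0d,0x0a,0x18,0x1e] = b9 61 24 24

[0] 0x0c->0x00 len=4 : 09 52 64 1f
[1] 0x17->0x1e len=6 : 24 52 b9 15 bf cc
[2] 0x1c->0x03 len=2 : cc b0
[3] 0x15->0x1f len=3 : a3 61 24
[4] 0x15->0x09 len=6 : a3 61 24 52 b9 15
[5] 0x0b->0x18 len=4 : 24 52 b9 15
query mem[0x0d]=0xb9, mem[0x0a]=0x61, mem[0x18]=0x24, mem[0x1e]=0x24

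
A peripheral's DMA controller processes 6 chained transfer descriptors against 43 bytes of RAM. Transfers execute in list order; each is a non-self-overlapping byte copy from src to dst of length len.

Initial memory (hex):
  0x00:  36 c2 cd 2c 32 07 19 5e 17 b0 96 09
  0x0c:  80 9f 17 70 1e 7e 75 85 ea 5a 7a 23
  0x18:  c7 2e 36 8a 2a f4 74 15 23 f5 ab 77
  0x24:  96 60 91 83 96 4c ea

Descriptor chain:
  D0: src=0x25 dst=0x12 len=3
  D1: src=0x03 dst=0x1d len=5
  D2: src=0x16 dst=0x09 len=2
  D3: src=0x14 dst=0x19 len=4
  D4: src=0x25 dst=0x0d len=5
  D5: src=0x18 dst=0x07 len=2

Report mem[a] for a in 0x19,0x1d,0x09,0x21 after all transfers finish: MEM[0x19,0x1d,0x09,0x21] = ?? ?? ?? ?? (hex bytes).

MEM[0x19,0x1d,0x09,0x21] = 83 2c 7a 5e

#0 dst[0x12+3] := {0x60,0x91,0x83}
#1 dst[0x1d+5] := {0x2c,0x32,0x07,0x19,0x5e}
#2 dst[0x09+2] := {0x7a,0x23}
#3 dst[0x19+4] := {0x83,0x5a,0x7a,0x23}
#4 dst[0x0d+5] := {0x60,0x91,0x83,0x96,0x4c}
#5 dst[0x07+2] := {0xc7,0x83}
query mem[0x19]=0x83, mem[0x1d]=0x2c, mem[0x09]=0x7a, mem[0x21]=0x5e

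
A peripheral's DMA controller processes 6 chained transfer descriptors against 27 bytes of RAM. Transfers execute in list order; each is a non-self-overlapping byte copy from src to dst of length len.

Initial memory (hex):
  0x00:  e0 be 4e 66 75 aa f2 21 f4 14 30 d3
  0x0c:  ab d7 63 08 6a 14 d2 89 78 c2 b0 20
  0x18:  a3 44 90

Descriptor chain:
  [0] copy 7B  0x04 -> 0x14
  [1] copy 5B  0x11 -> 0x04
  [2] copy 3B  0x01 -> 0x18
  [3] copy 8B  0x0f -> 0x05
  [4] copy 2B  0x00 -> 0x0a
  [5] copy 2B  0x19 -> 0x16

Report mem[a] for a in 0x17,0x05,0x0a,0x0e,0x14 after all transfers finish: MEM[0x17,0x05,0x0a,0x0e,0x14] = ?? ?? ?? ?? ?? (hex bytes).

#0 dst[0x14+7] := {0x75,0xaa,0xf2,0x21,0xf4,0x14,0x30}
#1 dst[0x04+5] := {0x14,0xd2,0x89,0x75,0xaa}
#2 dst[0x18+3] := {0xbe,0x4e,0x66}
#3 dst[0x05+8] := {0x08,0x6a,0x14,0xd2,0x89,0x75,0xaa,0xf2}
#4 dst[0x0a+2] := {0xe0,0xbe}
#5 dst[0x16+2] := {0x4e,0x66}
query mem[0x17]=0x66, mem[0x05]=0x08, mem[0x0a]=0xe0, mem[0x0e]=0x63, mem[0x14]=0x75

MEM[0x17,0x05,0x0a,0x0e,0x14] = 66 08 e0 63 75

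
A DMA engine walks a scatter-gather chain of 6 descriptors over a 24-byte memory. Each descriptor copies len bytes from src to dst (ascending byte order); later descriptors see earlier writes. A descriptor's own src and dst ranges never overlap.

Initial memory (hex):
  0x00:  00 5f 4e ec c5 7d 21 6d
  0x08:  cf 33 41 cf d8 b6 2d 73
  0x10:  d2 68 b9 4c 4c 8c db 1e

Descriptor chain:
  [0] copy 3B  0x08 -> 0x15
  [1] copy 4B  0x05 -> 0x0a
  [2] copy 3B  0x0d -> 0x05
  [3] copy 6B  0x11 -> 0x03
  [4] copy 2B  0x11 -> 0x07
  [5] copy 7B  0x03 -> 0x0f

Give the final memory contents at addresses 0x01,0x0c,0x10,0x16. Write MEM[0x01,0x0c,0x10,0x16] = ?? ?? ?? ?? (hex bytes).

D0: mem[0x15..0x17] <- [cf 33 41]
D1: mem[0x0a..0x0d] <- [7d 21 6d cf]
D2: mem[0x05..0x07] <- [cf 2d 73]
D3: mem[0x03..0x08] <- [68 b9 4c 4c cf 33]
D4: mem[0x07..0x08] <- [68 b9]
D5: mem[0x0f..0x15] <- [68 b9 4c 4c 68 b9 33]
query mem[0x01]=0x5f, mem[0x0c]=0x6d, mem[0x10]=0xb9, mem[0x16]=0x33

MEM[0x01,0x0c,0x10,0x16] = 5f 6d b9 33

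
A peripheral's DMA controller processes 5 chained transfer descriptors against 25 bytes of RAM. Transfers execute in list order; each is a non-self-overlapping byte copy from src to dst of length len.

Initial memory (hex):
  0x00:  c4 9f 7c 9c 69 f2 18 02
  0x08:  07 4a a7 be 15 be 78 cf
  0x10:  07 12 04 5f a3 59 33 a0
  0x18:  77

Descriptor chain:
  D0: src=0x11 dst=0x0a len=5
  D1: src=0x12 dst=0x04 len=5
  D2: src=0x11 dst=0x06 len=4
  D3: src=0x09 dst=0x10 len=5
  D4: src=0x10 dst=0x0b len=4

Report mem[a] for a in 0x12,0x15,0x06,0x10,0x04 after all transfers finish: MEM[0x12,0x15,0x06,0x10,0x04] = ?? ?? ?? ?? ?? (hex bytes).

  after D0: wrote 5B at 0x0a = 12045fa359
  after D1: wrote 5B at 0x04 = 045fa35933
  after D2: wrote 4B at 0x06 = 12045fa3
  after D3: wrote 5B at 0x10 = a312045fa3
  after D4: wrote 4B at 0x0b = a312045f
query mem[0x12]=0x04, mem[0x15]=0x59, mem[0x06]=0x12, mem[0x10]=0xa3, mem[0x04]=0x04

MEM[0x12,0x15,0x06,0x10,0x04] = 04 59 12 a3 04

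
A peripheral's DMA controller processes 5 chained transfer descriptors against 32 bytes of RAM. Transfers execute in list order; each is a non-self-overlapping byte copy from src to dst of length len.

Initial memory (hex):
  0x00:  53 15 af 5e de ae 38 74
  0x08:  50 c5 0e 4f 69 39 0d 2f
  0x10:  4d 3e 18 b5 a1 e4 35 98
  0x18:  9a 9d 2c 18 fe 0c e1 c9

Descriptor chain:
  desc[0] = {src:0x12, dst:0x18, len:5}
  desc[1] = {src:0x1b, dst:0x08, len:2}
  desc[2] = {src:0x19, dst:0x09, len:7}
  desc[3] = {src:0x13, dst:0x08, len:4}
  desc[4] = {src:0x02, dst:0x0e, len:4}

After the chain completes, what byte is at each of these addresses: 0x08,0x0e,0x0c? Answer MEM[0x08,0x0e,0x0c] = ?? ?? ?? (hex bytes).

MEM[0x08,0x0e,0x0c] = b5 af 35

  after D0: wrote 5B at 0x18 = 18b5a1e435
  after D1: wrote 2B at 0x08 = e435
  after D2: wrote 7B at 0x09 = b5a1e4350ce1c9
  after D3: wrote 4B at 0x08 = b5a1e435
  after D4: wrote 4B at 0x0e = af5edeae
query mem[0x08]=0xb5, mem[0x0e]=0xaf, mem[0x0c]=0x35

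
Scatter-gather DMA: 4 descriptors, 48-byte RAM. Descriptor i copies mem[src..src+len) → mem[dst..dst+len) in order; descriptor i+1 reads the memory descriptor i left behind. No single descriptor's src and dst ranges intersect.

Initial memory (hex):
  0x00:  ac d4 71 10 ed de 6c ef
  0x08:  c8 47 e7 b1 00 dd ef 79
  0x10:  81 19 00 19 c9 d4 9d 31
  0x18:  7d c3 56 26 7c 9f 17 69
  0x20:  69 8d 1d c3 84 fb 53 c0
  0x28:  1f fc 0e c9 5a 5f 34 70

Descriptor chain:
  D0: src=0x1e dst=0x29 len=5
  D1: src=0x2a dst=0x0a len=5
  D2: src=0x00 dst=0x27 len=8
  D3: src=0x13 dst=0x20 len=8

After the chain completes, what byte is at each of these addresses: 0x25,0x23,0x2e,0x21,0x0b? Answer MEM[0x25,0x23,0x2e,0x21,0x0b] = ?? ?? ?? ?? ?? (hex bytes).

#0 dst[0x29+5] := {0x17,0x69,0x69,0x8d,0x1d}
#1 dst[0x0a+5] := {0x69,0x69,0x8d,0x1d,0x34}
#2 dst[0x27+8] := {0xac,0xd4,0x71,0x10,0xed,0xde,0x6c,0xef}
#3 dst[0x20+8] := {0x19,0xc9,0xd4,0x9d,0x31,0x7d,0xc3,0x56}
query mem[0x25]=0x7d, mem[0x23]=0x9d, mem[0x2e]=0xef, mem[0x21]=0xc9, mem[0x0b]=0x69

MEM[0x25,0x23,0x2e,0x21,0x0b] = 7d 9d ef c9 69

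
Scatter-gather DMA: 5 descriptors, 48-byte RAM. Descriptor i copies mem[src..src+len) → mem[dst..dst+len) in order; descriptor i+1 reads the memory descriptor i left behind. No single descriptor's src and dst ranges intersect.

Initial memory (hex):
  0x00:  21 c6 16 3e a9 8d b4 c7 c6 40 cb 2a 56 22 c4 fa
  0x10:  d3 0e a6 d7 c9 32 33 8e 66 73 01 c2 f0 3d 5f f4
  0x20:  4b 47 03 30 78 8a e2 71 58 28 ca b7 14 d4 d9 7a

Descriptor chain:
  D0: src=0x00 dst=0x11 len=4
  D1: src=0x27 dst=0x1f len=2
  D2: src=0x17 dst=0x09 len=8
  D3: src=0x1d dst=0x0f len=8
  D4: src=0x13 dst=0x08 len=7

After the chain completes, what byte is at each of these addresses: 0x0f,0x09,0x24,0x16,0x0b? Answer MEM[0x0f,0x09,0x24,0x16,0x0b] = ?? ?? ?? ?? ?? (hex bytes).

MEM[0x0f,0x09,0x24,0x16,0x0b] = 3d 03 78 78 78

[0] 0x00->0x11 len=4 : 21 c6 16 3e
[1] 0x27->0x1f len=2 : 71 58
[2] 0x17->0x09 len=8 : 8e 66 73 01 c2 f0 3d 5f
[3] 0x1d->0x0f len=8 : 3d 5f 71 58 47 03 30 78
[4] 0x13->0x08 len=7 : 47 03 30 78 8e 66 73
query mem[0x0f]=0x3d, mem[0x09]=0x03, mem[0x24]=0x78, mem[0x16]=0x78, mem[0x0b]=0x78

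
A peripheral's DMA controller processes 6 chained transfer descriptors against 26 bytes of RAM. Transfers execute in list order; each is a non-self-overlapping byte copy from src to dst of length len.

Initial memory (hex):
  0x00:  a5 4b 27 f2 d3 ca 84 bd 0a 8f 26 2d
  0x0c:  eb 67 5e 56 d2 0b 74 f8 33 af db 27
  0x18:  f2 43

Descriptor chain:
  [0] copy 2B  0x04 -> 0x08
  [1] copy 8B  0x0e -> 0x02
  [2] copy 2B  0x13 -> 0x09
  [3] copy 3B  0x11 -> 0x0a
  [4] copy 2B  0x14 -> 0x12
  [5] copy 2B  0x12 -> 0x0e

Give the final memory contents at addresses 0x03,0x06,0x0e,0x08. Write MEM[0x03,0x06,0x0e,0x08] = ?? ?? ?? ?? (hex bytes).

D0: mem[0x08..0x09] <- [d3 ca]
D1: mem[0x02..0x09] <- [5e 56 d2 0b 74 f8 33 af]
D2: mem[0x09..0x0a] <- [f8 33]
D3: mem[0x0a..0x0c] <- [0b 74 f8]
D4: mem[0x12..0x13] <- [33 af]
D5: mem[0x0e..0x0f] <- [33 af]
query mem[0x03]=0x56, mem[0x06]=0x74, mem[0x0e]=0x33, mem[0x08]=0x33

MEM[0x03,0x06,0x0e,0x08] = 56 74 33 33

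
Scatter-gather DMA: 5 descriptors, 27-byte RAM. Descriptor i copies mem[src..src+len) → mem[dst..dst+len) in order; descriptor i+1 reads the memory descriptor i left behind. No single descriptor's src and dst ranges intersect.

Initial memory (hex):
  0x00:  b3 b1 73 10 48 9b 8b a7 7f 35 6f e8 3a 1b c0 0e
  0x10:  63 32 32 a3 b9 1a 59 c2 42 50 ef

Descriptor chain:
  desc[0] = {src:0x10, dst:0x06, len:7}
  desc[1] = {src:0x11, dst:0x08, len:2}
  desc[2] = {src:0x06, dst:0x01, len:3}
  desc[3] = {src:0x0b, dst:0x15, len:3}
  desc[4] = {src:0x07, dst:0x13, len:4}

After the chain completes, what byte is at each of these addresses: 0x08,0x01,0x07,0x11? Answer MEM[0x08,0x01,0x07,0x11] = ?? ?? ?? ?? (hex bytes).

D0: mem[0x06..0x0c] <- [63 32 32 a3 b9 1a 59]
D1: mem[0x08..0x09] <- [32 32]
D2: mem[0x01..0x03] <- [63 32 32]
D3: mem[0x15..0x17] <- [1a 59 1b]
D4: mem[0x13..0x16] <- [32 32 32 b9]
query mem[0x08]=0x32, mem[0x01]=0x63, mem[0x07]=0x32, mem[0x11]=0x32

MEM[0x08,0x01,0x07,0x11] = 32 63 32 32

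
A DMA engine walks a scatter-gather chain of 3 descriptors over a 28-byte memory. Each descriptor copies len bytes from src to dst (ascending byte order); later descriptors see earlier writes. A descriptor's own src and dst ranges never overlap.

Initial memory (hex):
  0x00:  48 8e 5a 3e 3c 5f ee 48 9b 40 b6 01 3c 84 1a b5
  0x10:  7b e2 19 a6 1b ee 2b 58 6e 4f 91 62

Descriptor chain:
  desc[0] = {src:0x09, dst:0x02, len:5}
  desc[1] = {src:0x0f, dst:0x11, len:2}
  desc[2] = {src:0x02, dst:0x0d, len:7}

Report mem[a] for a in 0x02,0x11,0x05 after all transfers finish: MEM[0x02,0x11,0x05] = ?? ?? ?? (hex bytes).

MEM[0x02,0x11,0x05] = 40 84 3c

[0] 0x09->0x02 len=5 : 40 b6 01 3c 84
[1] 0x0f->0x11 len=2 : b5 7b
[2] 0x02->0x0d len=7 : 40 b6 01 3c 84 48 9b
query mem[0x02]=0x40, mem[0x11]=0x84, mem[0x05]=0x3c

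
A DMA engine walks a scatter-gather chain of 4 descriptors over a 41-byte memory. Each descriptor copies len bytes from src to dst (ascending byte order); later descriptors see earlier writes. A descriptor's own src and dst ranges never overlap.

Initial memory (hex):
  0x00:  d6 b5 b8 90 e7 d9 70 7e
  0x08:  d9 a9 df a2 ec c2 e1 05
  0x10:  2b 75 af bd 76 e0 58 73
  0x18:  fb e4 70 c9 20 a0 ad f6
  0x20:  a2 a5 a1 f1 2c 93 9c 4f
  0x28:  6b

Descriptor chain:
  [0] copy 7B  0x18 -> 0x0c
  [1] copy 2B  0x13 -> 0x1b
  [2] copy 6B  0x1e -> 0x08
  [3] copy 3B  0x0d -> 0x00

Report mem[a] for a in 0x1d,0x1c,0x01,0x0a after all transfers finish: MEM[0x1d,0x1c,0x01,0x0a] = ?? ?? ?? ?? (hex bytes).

MEM[0x1d,0x1c,0x01,0x0a] = a0 76 70 a2

#0 dst[0x0c+7] := {0xfb,0xe4,0x70,0xc9,0x20,0xa0,0xad}
#1 dst[0x1b+2] := {0xbd,0x76}
#2 dst[0x08+6] := {0xad,0xf6,0xa2,0xa5,0xa1,0xf1}
#3 dst[0x00+3] := {0xf1,0x70,0xc9}
query mem[0x1d]=0xa0, mem[0x1c]=0x76, mem[0x01]=0x70, mem[0x0a]=0xa2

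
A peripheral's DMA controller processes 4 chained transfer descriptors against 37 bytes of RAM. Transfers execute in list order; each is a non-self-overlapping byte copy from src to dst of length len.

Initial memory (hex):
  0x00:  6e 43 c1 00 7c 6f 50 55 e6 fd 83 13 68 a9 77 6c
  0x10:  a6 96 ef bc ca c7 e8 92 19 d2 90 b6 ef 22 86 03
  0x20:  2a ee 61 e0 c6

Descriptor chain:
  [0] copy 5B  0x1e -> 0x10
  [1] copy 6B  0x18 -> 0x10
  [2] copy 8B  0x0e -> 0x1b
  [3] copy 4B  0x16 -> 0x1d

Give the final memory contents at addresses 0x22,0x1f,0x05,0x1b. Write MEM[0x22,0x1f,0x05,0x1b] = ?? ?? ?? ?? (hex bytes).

MEM[0x22,0x1f,0x05,0x1b] = 22 19 6f 77

[0] 0x1e->0x10 len=5 : 86 03 2a ee 61
[1] 0x18->0x10 len=6 : 19 d2 90 b6 ef 22
[2] 0x0e->0x1b len=8 : 77 6c 19 d2 90 b6 ef 22
[3] 0x16->0x1d len=4 : e8 92 19 d2
query mem[0x22]=0x22, mem[0x1f]=0x19, mem[0x05]=0x6f, mem[0x1b]=0x77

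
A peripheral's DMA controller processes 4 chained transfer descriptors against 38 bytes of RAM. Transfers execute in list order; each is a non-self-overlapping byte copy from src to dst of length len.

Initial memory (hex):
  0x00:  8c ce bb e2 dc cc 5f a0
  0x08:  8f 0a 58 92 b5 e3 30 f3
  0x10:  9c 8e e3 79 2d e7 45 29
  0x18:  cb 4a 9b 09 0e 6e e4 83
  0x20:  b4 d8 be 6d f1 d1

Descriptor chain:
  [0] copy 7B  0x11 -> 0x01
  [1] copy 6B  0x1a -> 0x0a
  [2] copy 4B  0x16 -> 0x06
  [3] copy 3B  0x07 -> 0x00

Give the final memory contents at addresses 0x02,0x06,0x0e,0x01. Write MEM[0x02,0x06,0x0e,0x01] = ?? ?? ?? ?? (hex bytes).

#0 dst[0x01+7] := {0x8e,0xe3,0x79,0x2d,0xe7,0x45,0x29}
#1 dst[0x0a+6] := {0x9b,0x09,0x0e,0x6e,0xe4,0x83}
#2 dst[0x06+4] := {0x45,0x29,0xcb,0x4a}
#3 dst[0x00+3] := {0x29,0xcb,0x4a}
query mem[0x02]=0x4a, mem[0x06]=0x45, mem[0x0e]=0xe4, mem[0x01]=0xcb

MEM[0x02,0x06,0x0e,0x01] = 4a 45 e4 cb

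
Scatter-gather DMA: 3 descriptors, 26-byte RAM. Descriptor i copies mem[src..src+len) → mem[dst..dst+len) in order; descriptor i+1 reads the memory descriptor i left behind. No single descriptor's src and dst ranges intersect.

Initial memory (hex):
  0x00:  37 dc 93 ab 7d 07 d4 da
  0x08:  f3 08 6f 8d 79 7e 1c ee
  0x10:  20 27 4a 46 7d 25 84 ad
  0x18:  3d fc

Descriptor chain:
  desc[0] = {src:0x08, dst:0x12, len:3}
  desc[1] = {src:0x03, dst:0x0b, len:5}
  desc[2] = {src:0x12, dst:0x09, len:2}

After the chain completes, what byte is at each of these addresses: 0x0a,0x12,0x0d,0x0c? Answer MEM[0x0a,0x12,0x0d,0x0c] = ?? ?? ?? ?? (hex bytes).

  after D0: wrote 3B at 0x12 = f3086f
  after D1: wrote 5B at 0x0b = ab7d07d4da
  after D2: wrote 2B at 0x09 = f308
query mem[0x0a]=0x08, mem[0x12]=0xf3, mem[0x0d]=0x07, mem[0x0c]=0x7d

MEM[0x0a,0x12,0x0d,0x0c] = 08 f3 07 7d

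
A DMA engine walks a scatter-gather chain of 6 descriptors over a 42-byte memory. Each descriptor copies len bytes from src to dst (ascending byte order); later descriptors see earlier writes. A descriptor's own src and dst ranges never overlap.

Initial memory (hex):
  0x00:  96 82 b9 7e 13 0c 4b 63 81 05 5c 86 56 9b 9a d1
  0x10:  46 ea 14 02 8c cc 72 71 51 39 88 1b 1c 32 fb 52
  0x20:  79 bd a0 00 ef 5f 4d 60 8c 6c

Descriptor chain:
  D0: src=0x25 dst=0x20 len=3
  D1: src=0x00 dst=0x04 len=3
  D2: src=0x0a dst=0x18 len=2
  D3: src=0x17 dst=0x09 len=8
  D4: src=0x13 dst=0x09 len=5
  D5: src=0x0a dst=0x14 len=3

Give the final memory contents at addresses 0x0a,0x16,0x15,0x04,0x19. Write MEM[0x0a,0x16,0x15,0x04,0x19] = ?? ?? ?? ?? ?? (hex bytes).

#0 dst[0x20+3] := {0x5f,0x4d,0x60}
#1 dst[0x04+3] := {0x96,0x82,0xb9}
#2 dst[0x18+2] := {0x5c,0x86}
#3 dst[0x09+8] := {0x71,0x5c,0x86,0x88,0x1b,0x1c,0x32,0xfb}
#4 dst[0x09+5] := {0x02,0x8c,0xcc,0x72,0x71}
#5 dst[0x14+3] := {0x8c,0xcc,0x72}
query mem[0x0a]=0x8c, mem[0x16]=0x72, mem[0x15]=0xcc, mem[0x04]=0x96, mem[0x19]=0x86

MEM[0x0a,0x16,0x15,0x04,0x19] = 8c 72 cc 96 86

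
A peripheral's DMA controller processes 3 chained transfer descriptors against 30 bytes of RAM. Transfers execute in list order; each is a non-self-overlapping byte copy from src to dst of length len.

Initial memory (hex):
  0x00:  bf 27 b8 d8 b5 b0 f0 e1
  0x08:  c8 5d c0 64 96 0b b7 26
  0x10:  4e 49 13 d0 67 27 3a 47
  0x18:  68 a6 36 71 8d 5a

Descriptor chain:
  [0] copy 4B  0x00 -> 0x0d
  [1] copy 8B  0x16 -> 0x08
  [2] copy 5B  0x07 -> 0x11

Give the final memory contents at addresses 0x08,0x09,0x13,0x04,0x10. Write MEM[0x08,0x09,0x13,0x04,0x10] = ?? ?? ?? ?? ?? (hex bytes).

[0] 0x00->0x0d len=4 : bf 27 b8 d8
[1] 0x16->0x08 len=8 : 3a 47 68 a6 36 71 8d 5a
[2] 0x07->0x11 len=5 : e1 3a 47 68 a6
query mem[0x08]=0x3a, mem[0x09]=0x47, mem[0x13]=0x47, mem[0x04]=0xb5, mem[0x10]=0xd8

MEM[0x08,0x09,0x13,0x04,0x10] = 3a 47 47 b5 d8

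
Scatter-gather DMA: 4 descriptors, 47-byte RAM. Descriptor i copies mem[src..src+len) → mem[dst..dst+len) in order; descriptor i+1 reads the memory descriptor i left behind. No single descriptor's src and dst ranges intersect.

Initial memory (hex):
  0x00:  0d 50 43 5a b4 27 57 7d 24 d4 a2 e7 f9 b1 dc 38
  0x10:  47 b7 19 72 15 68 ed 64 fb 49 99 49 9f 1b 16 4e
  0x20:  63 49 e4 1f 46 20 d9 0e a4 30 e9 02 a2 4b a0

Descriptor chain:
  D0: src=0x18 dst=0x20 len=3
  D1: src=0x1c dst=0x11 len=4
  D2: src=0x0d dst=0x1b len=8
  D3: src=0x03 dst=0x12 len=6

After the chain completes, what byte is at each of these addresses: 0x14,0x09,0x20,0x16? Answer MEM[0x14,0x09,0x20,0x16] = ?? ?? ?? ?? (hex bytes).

MEM[0x14,0x09,0x20,0x16] = 27 d4 1b 7d

[0] 0x18->0x20 len=3 : fb 49 99
[1] 0x1c->0x11 len=4 : 9f 1b 16 4e
[2] 0x0d->0x1b len=8 : b1 dc 38 47 9f 1b 16 4e
[3] 0x03->0x12 len=6 : 5a b4 27 57 7d 24
query mem[0x14]=0x27, mem[0x09]=0xd4, mem[0x20]=0x1b, mem[0x16]=0x7d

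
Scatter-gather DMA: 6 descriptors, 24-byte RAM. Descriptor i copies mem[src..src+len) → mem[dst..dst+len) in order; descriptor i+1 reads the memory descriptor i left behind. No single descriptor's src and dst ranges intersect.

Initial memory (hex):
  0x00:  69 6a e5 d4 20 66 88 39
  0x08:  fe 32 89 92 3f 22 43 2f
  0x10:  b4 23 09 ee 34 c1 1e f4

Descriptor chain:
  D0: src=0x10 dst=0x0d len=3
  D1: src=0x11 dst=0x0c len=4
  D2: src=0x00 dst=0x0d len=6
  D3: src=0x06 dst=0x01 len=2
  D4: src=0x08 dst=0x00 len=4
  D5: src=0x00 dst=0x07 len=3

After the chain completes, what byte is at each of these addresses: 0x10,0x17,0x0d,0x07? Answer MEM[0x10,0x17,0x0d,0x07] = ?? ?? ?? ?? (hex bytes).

#0 dst[0x0d+3] := {0xb4,0x23,0x09}
#1 dst[0x0c+4] := {0x23,0x09,0xee,0x34}
#2 dst[0x0d+6] := {0x69,0x6a,0xe5,0xd4,0x20,0x66}
#3 dst[0x01+2] := {0x88,0x39}
#4 dst[0x00+4] := {0xfe,0x32,0x89,0x92}
#5 dst[0x07+3] := {0xfe,0x32,0x89}
query mem[0x10]=0xd4, mem[0x17]=0xf4, mem[0x0d]=0x69, mem[0x07]=0xfe

MEM[0x10,0x17,0x0d,0x07] = d4 f4 69 fe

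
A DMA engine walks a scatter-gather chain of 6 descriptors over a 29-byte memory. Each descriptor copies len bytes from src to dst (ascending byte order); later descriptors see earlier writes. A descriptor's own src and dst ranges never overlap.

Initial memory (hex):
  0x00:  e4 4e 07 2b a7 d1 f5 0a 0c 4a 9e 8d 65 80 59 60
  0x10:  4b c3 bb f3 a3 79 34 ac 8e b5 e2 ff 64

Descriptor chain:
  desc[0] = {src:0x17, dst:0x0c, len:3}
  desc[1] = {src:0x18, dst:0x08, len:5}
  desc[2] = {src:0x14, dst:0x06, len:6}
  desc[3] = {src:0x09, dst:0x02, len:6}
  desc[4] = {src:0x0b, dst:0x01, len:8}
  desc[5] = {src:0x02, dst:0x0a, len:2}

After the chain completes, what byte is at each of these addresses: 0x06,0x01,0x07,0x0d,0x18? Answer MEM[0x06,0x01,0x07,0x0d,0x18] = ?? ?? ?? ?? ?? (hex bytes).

#0 dst[0x0c+3] := {0xac,0x8e,0xb5}
#1 dst[0x08+5] := {0x8e,0xb5,0xe2,0xff,0x64}
#2 dst[0x06+6] := {0xa3,0x79,0x34,0xac,0x8e,0xb5}
#3 dst[0x02+6] := {0xac,0x8e,0xb5,0x64,0x8e,0xb5}
#4 dst[0x01+8] := {0xb5,0x64,0x8e,0xb5,0x60,0x4b,0xc3,0xbb}
#5 dst[0x0a+2] := {0x64,0x8e}
query mem[0x06]=0x4b, mem[0x01]=0xb5, mem[0x07]=0xc3, mem[0x0d]=0x8e, mem[0x18]=0x8e

MEM[0x06,0x01,0x07,0x0d,0x18] = 4b b5 c3 8e 8e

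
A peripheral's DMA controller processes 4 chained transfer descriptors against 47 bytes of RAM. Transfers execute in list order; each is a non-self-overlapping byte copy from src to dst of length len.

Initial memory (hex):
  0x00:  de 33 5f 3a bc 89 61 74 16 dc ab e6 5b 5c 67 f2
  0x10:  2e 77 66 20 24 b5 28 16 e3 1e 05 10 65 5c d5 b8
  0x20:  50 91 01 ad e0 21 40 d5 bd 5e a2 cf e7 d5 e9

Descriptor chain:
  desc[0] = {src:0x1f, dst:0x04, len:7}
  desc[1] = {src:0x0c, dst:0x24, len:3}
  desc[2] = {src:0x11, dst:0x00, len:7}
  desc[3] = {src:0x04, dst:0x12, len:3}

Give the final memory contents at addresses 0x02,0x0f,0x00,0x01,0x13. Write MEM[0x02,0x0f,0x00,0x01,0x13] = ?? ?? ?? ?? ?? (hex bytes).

MEM[0x02,0x0f,0x00,0x01,0x13] = 20 f2 77 66 28

D0: mem[0x04..0x0a] <- [b8 50 91 01 ad e0 21]
D1: mem[0x24..0x26] <- [5b 5c 67]
D2: mem[0x00..0x06] <- [77 66 20 24 b5 28 16]
D3: mem[0x12..0x14] <- [b5 28 16]
query mem[0x02]=0x20, mem[0x0f]=0xf2, mem[0x00]=0x77, mem[0x01]=0x66, mem[0x13]=0x28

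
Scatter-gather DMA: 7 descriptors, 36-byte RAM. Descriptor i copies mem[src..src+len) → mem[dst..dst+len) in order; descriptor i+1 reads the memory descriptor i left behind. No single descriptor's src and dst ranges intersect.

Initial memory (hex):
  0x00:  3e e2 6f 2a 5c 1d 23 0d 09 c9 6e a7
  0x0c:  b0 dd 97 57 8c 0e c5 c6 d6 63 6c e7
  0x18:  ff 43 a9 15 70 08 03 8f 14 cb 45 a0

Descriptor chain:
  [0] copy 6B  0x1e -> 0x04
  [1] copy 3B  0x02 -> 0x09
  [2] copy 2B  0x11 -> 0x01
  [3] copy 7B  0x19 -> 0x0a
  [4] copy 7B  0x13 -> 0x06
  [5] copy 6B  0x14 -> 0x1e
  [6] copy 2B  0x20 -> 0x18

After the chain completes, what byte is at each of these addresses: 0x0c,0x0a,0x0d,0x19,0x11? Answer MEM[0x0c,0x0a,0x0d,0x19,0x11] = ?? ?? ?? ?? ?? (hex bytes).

MEM[0x0c,0x0a,0x0d,0x19,0x11] = 43 e7 70 e7 0e

#0 dst[0x04+6] := {0x03,0x8f,0x14,0xcb,0x45,0xa0}
#1 dst[0x09+3] := {0x6f,0x2a,0x03}
#2 dst[0x01+2] := {0x0e,0xc5}
#3 dst[0x0a+7] := {0x43,0xa9,0x15,0x70,0x08,0x03,0x8f}
#4 dst[0x06+7] := {0xc6,0xd6,0x63,0x6c,0xe7,0xff,0x43}
#5 dst[0x1e+6] := {0xd6,0x63,0x6c,0xe7,0xff,0x43}
#6 dst[0x18+2] := {0x6c,0xe7}
query mem[0x0c]=0x43, mem[0x0a]=0xe7, mem[0x0d]=0x70, mem[0x19]=0xe7, mem[0x11]=0x0e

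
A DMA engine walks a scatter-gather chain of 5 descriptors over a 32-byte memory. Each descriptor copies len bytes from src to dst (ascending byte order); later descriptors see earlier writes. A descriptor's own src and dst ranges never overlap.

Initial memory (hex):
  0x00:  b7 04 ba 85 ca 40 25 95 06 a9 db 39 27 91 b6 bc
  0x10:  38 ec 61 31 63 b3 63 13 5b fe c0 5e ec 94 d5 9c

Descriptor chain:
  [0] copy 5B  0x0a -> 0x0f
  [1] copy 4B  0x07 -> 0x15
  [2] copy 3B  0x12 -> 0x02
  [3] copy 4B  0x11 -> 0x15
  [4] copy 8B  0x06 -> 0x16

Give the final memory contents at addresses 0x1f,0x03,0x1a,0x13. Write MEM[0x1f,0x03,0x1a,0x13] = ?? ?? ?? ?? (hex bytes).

#0 dst[0x0f+5] := {0xdb,0x39,0x27,0x91,0xb6}
#1 dst[0x15+4] := {0x95,0x06,0xa9,0xdb}
#2 dst[0x02+3] := {0x91,0xb6,0x63}
#3 dst[0x15+4] := {0x27,0x91,0xb6,0x63}
#4 dst[0x16+8] := {0x25,0x95,0x06,0xa9,0xdb,0x39,0x27,0x91}
query mem[0x1f]=0x9c, mem[0x03]=0xb6, mem[0x1a]=0xdb, mem[0x13]=0xb6

MEM[0x1f,0x03,0x1a,0x13] = 9c b6 db b6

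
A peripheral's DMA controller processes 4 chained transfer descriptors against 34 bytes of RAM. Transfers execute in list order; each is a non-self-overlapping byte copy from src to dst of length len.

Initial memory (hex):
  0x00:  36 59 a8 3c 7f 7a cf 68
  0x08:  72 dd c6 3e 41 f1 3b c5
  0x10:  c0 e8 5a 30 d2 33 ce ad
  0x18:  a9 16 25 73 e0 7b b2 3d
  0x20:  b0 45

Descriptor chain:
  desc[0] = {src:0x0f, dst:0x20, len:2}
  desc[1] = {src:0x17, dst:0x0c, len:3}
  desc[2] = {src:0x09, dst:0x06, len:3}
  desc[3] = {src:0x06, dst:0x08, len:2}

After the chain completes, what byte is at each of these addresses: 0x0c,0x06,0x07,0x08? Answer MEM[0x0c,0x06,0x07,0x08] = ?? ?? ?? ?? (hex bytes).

[0] 0x0f->0x20 len=2 : c5 c0
[1] 0x17->0x0c len=3 : ad a9 16
[2] 0x09->0x06 len=3 : dd c6 3e
[3] 0x06->0x08 len=2 : dd c6
query mem[0x0c]=0xad, mem[0x06]=0xdd, mem[0x07]=0xc6, mem[0x08]=0xdd

MEM[0x0c,0x06,0x07,0x08] = ad dd c6 dd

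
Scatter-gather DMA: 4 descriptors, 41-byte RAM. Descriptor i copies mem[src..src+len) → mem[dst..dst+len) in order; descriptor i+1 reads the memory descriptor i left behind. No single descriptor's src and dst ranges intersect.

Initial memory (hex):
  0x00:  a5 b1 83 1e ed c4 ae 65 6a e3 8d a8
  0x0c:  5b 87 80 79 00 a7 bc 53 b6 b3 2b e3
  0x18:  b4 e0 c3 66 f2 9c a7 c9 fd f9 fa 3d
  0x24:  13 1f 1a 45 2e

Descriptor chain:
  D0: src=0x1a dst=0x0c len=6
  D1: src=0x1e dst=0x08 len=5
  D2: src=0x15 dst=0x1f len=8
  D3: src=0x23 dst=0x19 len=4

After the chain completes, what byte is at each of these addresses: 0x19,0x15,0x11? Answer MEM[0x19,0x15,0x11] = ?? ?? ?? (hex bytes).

  after D0: wrote 6B at 0x0c = c366f29ca7c9
  after D1: wrote 5B at 0x08 = a7c9fdf9fa
  after D2: wrote 8B at 0x1f = b32be3b4e0c366f2
  after D3: wrote 4B at 0x19 = e0c366f2
query mem[0x19]=0xe0, mem[0x15]=0xb3, mem[0x11]=0xc9

MEM[0x19,0x15,0x11] = e0 b3 c9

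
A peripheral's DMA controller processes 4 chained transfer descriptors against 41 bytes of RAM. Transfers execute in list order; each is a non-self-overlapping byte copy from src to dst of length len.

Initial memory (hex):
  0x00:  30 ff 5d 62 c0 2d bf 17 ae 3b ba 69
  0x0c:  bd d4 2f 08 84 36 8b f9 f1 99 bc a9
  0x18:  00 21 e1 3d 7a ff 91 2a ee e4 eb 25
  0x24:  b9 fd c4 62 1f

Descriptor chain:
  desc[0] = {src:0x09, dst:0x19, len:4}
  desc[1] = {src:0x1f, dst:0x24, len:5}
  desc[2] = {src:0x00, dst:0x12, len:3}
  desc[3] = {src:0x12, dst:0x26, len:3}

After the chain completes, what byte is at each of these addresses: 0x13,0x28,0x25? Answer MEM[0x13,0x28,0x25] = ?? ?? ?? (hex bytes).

[0] 0x09->0x19 len=4 : 3b ba 69 bd
[1] 0x1f->0x24 len=5 : 2a ee e4 eb 25
[2] 0x00->0x12 len=3 : 30 ff 5d
[3] 0x12->0x26 len=3 : 30 ff 5d
query mem[0x13]=0xff, mem[0x28]=0x5d, mem[0x25]=0xee

MEM[0x13,0x28,0x25] = ff 5d ee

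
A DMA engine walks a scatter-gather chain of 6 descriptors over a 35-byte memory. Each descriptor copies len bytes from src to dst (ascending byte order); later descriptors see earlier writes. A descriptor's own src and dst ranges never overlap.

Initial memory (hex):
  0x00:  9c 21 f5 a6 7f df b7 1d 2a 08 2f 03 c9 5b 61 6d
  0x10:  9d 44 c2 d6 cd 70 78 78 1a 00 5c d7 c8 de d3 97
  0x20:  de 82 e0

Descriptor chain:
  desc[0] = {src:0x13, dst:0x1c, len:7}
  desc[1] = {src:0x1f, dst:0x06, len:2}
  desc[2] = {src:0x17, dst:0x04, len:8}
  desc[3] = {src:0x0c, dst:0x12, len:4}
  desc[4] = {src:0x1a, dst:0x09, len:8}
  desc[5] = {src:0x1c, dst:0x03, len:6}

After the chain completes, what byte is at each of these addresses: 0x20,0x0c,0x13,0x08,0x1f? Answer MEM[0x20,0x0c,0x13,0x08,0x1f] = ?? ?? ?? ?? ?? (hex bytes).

MEM[0x20,0x0c,0x13,0x08,0x1f] = 78 cd 5b 1a 78

  after D0: wrote 7B at 0x1c = d6cd7078781a00
  after D1: wrote 2B at 0x06 = 7878
  after D2: wrote 8B at 0x04 = 781a005cd7d6cd70
  after D3: wrote 4B at 0x12 = c95b616d
  after D4: wrote 8B at 0x09 = 5cd7d6cd7078781a
  after D5: wrote 6B at 0x03 = d6cd7078781a
query mem[0x20]=0x78, mem[0x0c]=0xcd, mem[0x13]=0x5b, mem[0x08]=0x1a, mem[0x1f]=0x78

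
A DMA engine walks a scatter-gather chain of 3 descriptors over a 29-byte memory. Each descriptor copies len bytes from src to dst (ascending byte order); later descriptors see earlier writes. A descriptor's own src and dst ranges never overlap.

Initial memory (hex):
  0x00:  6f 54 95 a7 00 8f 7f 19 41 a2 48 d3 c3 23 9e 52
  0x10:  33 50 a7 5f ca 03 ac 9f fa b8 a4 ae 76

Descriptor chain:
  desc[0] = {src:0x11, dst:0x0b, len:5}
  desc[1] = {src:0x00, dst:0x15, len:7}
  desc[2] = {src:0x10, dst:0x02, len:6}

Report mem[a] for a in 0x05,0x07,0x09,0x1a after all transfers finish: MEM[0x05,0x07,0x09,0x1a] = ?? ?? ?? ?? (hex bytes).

  after D0: wrote 5B at 0x0b = 50a75fca03
  after D1: wrote 7B at 0x15 = 6f5495a7008f7f
  after D2: wrote 6B at 0x02 = 3350a75fca6f
query mem[0x05]=0x5f, mem[0x07]=0x6f, mem[0x09]=0xa2, mem[0x1a]=0x8f

MEM[0x05,0x07,0x09,0x1a] = 5f 6f a2 8f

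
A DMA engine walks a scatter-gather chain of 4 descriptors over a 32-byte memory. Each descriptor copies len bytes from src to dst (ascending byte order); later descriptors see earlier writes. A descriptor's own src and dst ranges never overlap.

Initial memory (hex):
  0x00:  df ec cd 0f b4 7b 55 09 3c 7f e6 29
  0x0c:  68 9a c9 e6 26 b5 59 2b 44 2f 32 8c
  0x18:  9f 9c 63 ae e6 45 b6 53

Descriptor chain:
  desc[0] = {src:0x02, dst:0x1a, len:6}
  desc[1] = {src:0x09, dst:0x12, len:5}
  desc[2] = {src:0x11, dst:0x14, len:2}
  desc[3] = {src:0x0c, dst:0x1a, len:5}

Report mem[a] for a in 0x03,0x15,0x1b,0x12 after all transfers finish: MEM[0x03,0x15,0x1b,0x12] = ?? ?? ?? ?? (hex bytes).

D0: mem[0x1a..0x1f] <- [cd 0f b4 7b 55 09]
D1: mem[0x12..0x16] <- [7f e6 29 68 9a]
D2: mem[0x14..0x15] <- [b5 7f]
D3: mem[0x1a..0x1e] <- [68 9a c9 e6 26]
query mem[0x03]=0x0f, mem[0x15]=0x7f, mem[0x1b]=0x9a, mem[0x12]=0x7f

MEM[0x03,0x15,0x1b,0x12] = 0f 7f 9a 7f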